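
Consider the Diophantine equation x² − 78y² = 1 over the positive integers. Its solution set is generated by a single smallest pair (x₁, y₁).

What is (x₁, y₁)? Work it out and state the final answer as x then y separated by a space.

53 6

d=78: √d = [8; 1,4,1,16] (ℓ=4, even), read p_3/q_3
a_0=8:  p_0=8·1+0=8,  q_0=8·0+1=1
…
a_2=4:  p_2=4·9+8=44,  q_2=4·1+1=5
a_3=1:  p_3=1·44+9=53,  q_3=1·5+1=6
(x₁, y₁) = (53, 6);  53² − 78·6² = 1 ✓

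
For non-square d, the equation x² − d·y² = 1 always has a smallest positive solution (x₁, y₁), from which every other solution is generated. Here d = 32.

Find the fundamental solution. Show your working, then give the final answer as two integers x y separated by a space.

17 3

[5; 1,1,1,10] for √32; ℓ=4 ⇒ convergent index 3
i=0: a=5 ⇒ p=5, q=1
i=1: a=1 ⇒ p=6, q=1
i=2: a=1 ⇒ p=11, q=2
i=3: a=1 ⇒ p=17, q=3
fundamental: x₁=17, y₁=3  (since 289 − 32·9 = 1)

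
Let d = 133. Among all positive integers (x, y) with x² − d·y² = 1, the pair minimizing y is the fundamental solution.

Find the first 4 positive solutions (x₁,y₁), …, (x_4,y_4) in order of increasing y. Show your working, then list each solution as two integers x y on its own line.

2588599 224460
13401689565601 1162073863080
69383200415647777399 6016286479789825380
359210566425477440164982401 31147506330593762303822160

√133 → a₀=11, period (1,1,7,5,1,…,1,1,22); ℓ=16 even so k=15
a_0=11:  p_0=11·1+0=11,  q_0=11·0+1=1
…
a_5=1:  p_5=1·888+173=1061,  q_5=1·77+15=92
a_6=1:  p_6=1·1061+888=1949,  q_6=1·92+77=169
…
a_8=2:  p_8=2·3010+1949=7969,  q_8=2·261+169=691
a_9=1:  p_9=1·7969+3010=10979,  q_9=1·691+261=952
a_10=1:  p_10=1·10979+7969=18948,  q_10=1·952+691=1643
a_11=1:  p_11=1·18948+10979=29927,  q_11=1·1643+952=2595
…
a_13=7:  p_13=7·168583+29927=1210008,  q_13=7·14618+2595=104921
a_14=1:  p_14=1·1210008+168583=1378591,  q_14=1·104921+14618=119539
a_15=1:  p_15=1·1378591+1210008=2588599,  q_15=1·119539+104921=224460
→ (2588599, 224460).  Check: 2588599²=6700844782801, 133·224460²=6700844782800, difference 1.
k=2:  x_2 = 2588599·2588599+133·224460·224460 = 13401689565601,  y_2 = 2588599·224460+224460·2588599 = 1162073863080
k=3:  x_3 = 2588599·13401689565601+133·224460·1162073863080 = 69383200415647777399,  y_3 = 2588599·1162073863080+224460·13401689565601 = 6016286479789825380
k=4:  x_4 = 2588599·69383200415647777399+133·224460·6016286479789825380 = 359210566425477440164982401,  y_4 = 2588599·6016286479789825380+224460·69383200415647777399 = 31147506330593762303822160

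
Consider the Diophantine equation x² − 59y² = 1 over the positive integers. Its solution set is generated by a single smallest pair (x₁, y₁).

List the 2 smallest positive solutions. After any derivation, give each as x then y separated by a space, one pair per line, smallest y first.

d=59: √d = [7; 1,2,7,2,1,14] (ℓ=6, even), read p_5/q_5
k=0  a_k=7  p_k/q_k = 7/1
…
k=2  a_k=2  p_k/q_k = 23/3
k=3  a_k=7  p_k/q_k = 169/22
k=4  a_k=2  p_k/q_k = 361/47
k=5  a_k=1  p_k/q_k = 530/69
(x₁, y₁) = (530, 69);  530² − 59·69² = 1 ✓
(530+69√59)^2 = 561799 + 73140√59

530 69
561799 73140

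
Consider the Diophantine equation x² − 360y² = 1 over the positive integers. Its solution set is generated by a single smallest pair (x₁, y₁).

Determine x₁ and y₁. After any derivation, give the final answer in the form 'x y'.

d=360: √d = [18; 1,36] (ℓ=2, even), read p_1/q_1
i=0: a=18 ⇒ p=18, q=1
i=1: a=1 ⇒ p=19, q=1
(x₁, y₁) = (19, 1);  19² − 360·1² = 1 ✓

19 1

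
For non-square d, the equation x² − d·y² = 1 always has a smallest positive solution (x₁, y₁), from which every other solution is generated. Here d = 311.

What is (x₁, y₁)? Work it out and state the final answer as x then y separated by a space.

[17; 1,1,1,2,1,…,1,1,34] for √311; ℓ=16 ⇒ convergent index 15
k=0  a_k=17  p_k/q_k = 17/1
k=1  a_k=1  p_k/q_k = 18/1
k=2  a_k=1  p_k/q_k = 35/2
k=3  a_k=1  p_k/q_k = 53/3
k=4  a_k=2  p_k/q_k = 141/8
k=5  a_k=1  p_k/q_k = 194/11
k=6  a_k=6  p_k/q_k = 1305/74
k=7  a_k=3  p_k/q_k = 4109/233
k=8  a_k=17  p_k/q_k = 71158/4035
k=9  a_k=3  p_k/q_k = 217583/12338
k=10  a_k=6  p_k/q_k = 1376656/78063
k=11  a_k=1  p_k/q_k = 1594239/90401
k=12  a_k=2  p_k/q_k = 4565134/258865
k=13  a_k=1  p_k/q_k = 6159373/349266
k=14  a_k=1  p_k/q_k = 10724507/608131
k=15  a_k=1  p_k/q_k = 16883880/957397
→ (16883880, 957397).  Check: 16883880²=285065403854400, 311·957397²=285065403854399, difference 1.

16883880 957397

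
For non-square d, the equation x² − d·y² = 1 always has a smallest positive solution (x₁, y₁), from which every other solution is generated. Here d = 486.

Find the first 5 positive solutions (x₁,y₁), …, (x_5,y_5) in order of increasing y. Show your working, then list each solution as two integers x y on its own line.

√486 → a₀=22, period (22,44); ℓ=2 even so k=1
k=0  a_k=22  p_k/q_k = 22/1
k=1  a_k=22  p_k/q_k = 485/22
→ (485, 22).  Check: 485²=235225, 486·22²=235224, difference 1.
n=2: (485,22)∘(485,22) = (485·485+486·22·22, 485·22+22·485) = (470449,21340)
n=3: (470449,21340)∘(485,22) = (485·470449+486·22·21340, 485·21340+22·470449) = (456335045,20699778)
n=4: (456335045,20699778)∘(485,22) = (485·456335045+486·22·20699778, 485·20699778+22·456335045) = (442644523201,20078763320)
n=5: (442644523201,20078763320)∘(485,22) = (485·442644523201+486·22·20078763320, 485·20078763320+22·442644523201) = (429364731169925,19476379720622)

485 22
470449 21340
456335045 20699778
442644523201 20078763320
429364731169925 19476379720622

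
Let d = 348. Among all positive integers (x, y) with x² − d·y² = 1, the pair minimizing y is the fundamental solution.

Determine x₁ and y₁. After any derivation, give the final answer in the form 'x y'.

1567 84

[18; 1,1,1,8,1,1,1,36] for √348; ℓ=8 ⇒ convergent index 7
i=0: a=18 ⇒ p=18, q=1
i=1: a=1 ⇒ p=19, q=1
…
i=3: a=1 ⇒ p=56, q=3
…
i=5: a=1 ⇒ p=541, q=29
i=6: a=1 ⇒ p=1026, q=55
i=7: a=1 ⇒ p=1567, q=84
→ (1567, 84).  Check: 1567²=2455489, 348·84²=2455488, difference 1.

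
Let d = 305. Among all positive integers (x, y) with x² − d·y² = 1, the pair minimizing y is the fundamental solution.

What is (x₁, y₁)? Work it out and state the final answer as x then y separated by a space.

489 28

[17; 2,6,2,34] for √305; ℓ=4 ⇒ convergent index 3
step 0: (17, 1)  from 17·(1,0) + (0,1)
…
step 2: (227, 13)  from 6·(35,2) + (17,1)
step 3: (489, 28)  from 2·(227,13) + (35,2)
→ (489, 28).  Check: 489²=239121, 305·28²=239120, difference 1.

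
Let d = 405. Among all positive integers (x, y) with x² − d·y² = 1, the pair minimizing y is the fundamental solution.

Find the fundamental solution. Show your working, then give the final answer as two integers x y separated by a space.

161 8

[20; 8,40] for √405; ℓ=2 ⇒ convergent index 1
k=0  a_k=20  p_k/q_k = 20/1
k=1  a_k=8  p_k/q_k = 161/8
fundamental: x₁=161, y₁=8  (since 25921 − 405·64 = 1)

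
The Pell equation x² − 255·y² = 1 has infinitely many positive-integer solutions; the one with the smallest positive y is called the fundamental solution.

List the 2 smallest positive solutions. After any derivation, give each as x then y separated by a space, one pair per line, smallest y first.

16 1
511 32

[15; 1,30] for √255; ℓ=2 ⇒ convergent index 1
i=0: a=15 ⇒ p=15, q=1
i=1: a=1 ⇒ p=16, q=1
→ (16, 1).  Check: 16²=256, 255·1²=255, difference 1.
n=2: (16,1)∘(16,1) = (16·16+255·1·1, 16·1+1·16) = (511,32)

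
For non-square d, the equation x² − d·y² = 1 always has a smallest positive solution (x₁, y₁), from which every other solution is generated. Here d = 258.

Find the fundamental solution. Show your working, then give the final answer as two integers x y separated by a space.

257 16

√258 = [16; 16,32, …], period ℓ=2 (even) → k=1
k=0  a_k=16  p_k/q_k = 16/1
k=1  a_k=16  p_k/q_k = 257/16
→ (257, 16).  Check: 257²=66049, 258·16²=66048, difference 1.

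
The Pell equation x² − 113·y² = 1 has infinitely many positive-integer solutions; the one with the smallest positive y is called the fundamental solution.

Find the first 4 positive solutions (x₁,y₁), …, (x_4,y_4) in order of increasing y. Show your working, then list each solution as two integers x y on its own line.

1204353 113296
2900932297217 272896754976
6987493029899166849 657328051091107760
16830816386073401651890177 1583310020631184911403584

d=113: √d = [10; 1,1,1,2,2,1,1,1,20] (ℓ=9, odd), read p_17/q_17
step 0: (10, 1)  from 10·(1,0) + (0,1)
step 1: (11, 1)  from 1·(10,1) + (1,0)
step 2: (21, 2)  from 1·(11,1) + (10,1)
step 3: (32, 3)  from 1·(21,2) + (11,1)
step 4: (85, 8)  from 2·(32,3) + (21,2)
step 5: (202, 19)  from 2·(85,8) + (32,3)
step 6: (287, 27)  from 1·(202,19) + (85,8)
step 7: (489, 46)  from 1·(287,27) + (202,19)
…
step 9: (16009, 1506)  from 20·(776,73) + (489,46)
step 10: (16785, 1579)  from 1·(16009,1506) + (776,73)
…
step 12: (49579, 4664)  from 1·(32794,3085) + (16785,1579)
step 13: (131952, 12413)  from 2·(49579,4664) + (32794,3085)
step 14: (313483, 29490)  from 2·(131952,12413) + (49579,4664)
step 15: (445435, 41903)  from 1·(313483,29490) + (131952,12413)
step 16: (758918, 71393)  from 1·(445435,41903) + (313483,29490)
step 17: (1204353, 113296)  from 1·(758918,71393) + (445435,41903)
(x₁, y₁) = (1204353, 113296);  1204353² − 113·113296² = 1 ✓
(x_2, y_2) = (1204353·1204353 + 113·113296·113296, 1204353·113296 + 113296·1204353) = (2900932297217, 272896754976)
(x_3, y_3) = (1204353·2900932297217 + 113·113296·272896754976, 1204353·272896754976 + 113296·2900932297217) = (6987493029899166849, 657328051091107760)
(x_4, y_4) = (1204353·6987493029899166849 + 113·113296·657328051091107760, 1204353·657328051091107760 + 113296·6987493029899166849) = (16830816386073401651890177, 1583310020631184911403584)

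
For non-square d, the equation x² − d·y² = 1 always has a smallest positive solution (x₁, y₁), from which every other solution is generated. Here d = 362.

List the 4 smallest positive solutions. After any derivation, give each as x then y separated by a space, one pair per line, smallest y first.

723 38
1045457 54948
1511730099 79454770
2185960677697 114891542472

d=362: √d = [19; 38] (ℓ=1, odd), read p_1/q_1
i=0: a=19 ⇒ p=19, q=1
i=1: a=38 ⇒ p=723, q=38
(x₁, y₁) = (723, 38);  723² − 362·38² = 1 ✓
k=2:  x_2 = 723·723+362·38·38 = 1045457,  y_2 = 723·38+38·723 = 54948
k=3:  x_3 = 723·1045457+362·38·54948 = 1511730099,  y_3 = 723·54948+38·1045457 = 79454770
k=4:  x_4 = 723·1511730099+362·38·79454770 = 2185960677697,  y_4 = 723·79454770+38·1511730099 = 114891542472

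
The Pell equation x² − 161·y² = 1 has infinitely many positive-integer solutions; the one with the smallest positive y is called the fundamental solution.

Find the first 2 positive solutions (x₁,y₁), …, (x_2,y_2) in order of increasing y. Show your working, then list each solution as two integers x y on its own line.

[12; 1,2,4,1,2,1,4,2,1,24] for √161; ℓ=10 ⇒ convergent index 9
i=0: a=12 ⇒ p=12, q=1
…
i=7: a=4 ⇒ p=3667, q=289
i=8: a=2 ⇒ p=8108, q=639
i=9: a=1 ⇒ p=11775, q=928
→ (11775, 928).  Check: 11775²=138650625, 161·928²=138650624, difference 1.
(11775+928√161)^2 = 277301249 + 21854400√161

11775 928
277301249 21854400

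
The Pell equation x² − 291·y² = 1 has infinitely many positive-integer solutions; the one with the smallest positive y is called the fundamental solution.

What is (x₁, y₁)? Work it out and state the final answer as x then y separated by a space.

d=291: √d = [17; 17,34] (ℓ=2, even), read p_1/q_1
step 0: (17, 1)  from 17·(1,0) + (0,1)
step 1: (290, 17)  from 17·(17,1) + (1,0)
fundamental: x₁=290, y₁=17  (since 84100 − 291·289 = 1)

290 17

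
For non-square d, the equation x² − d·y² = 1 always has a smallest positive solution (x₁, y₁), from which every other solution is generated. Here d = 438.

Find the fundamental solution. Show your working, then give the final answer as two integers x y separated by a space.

√438 = [20; 1,12,1,40, …], period ℓ=4 (even) → k=3
i=0: a=20 ⇒ p=20, q=1
i=1: a=1 ⇒ p=21, q=1
i=2: a=12 ⇒ p=272, q=13
i=3: a=1 ⇒ p=293, q=14
fundamental: x₁=293, y₁=14  (since 85849 − 438·196 = 1)

293 14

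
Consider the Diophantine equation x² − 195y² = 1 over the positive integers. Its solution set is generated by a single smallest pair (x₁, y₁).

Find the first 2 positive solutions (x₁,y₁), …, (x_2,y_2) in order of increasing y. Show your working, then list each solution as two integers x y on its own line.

√195 = [13; 1,26, …], period ℓ=2 (even) → k=1
i=0: a=13 ⇒ p=13, q=1
i=1: a=1 ⇒ p=14, q=1
(x₁, y₁) = (14, 1);  14² − 195·1² = 1 ✓
(x_2, y_2) = (14·14 + 195·1·1, 14·1 + 1·14) = (391, 28)

14 1
391 28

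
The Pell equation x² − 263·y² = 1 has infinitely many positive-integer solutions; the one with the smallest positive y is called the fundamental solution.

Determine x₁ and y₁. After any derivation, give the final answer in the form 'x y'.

d=263: √d = [16; 4,1,1,1,1,15,1,1,1,1,4,32] (ℓ=12, even), read p_11/q_11
a_0=16:  p_0=16·1+0=16,  q_0=16·0+1=1
…
a_4=1:  p_4=1·146+81=227,  q_4=1·9+5=14
a_5=1:  p_5=1·227+146=373,  q_5=1·14+9=23
a_6=15:  p_6=15·373+227=5822,  q_6=15·23+14=359
a_7=1:  p_7=1·5822+373=6195,  q_7=1·359+23=382
a_8=1:  p_8=1·6195+5822=12017,  q_8=1·382+359=741
…
a_10=1:  p_10=1·18212+12017=30229,  q_10=1·1123+741=1864
a_11=4:  p_11=4·30229+18212=139128,  q_11=4·1864+1123=8579
(x₁, y₁) = (139128, 8579);  139128² − 263·8579² = 1 ✓

139128 8579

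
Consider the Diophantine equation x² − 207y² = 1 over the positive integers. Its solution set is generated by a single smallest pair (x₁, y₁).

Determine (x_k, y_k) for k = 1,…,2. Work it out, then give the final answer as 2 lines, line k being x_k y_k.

1151 80
2649601 184160

√207 → a₀=14, period (2,1,1,2,1,1,2,28); ℓ=8 even so k=7
k=0  a_k=14  p_k/q_k = 14/1
k=1  a_k=2  p_k/q_k = 29/2
k=2  a_k=1  p_k/q_k = 43/3
k=3  a_k=1  p_k/q_k = 72/5
…
k=6  a_k=1  p_k/q_k = 446/31
k=7  a_k=2  p_k/q_k = 1151/80
(x₁, y₁) = (1151, 80);  1151² − 207·80² = 1 ✓
(x_2, y_2) = (1151·1151 + 207·80·80, 1151·80 + 80·1151) = (2649601, 184160)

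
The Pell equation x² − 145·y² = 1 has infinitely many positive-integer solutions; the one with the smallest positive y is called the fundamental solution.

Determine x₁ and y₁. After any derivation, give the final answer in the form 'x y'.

289 24

[12; 24] for √145; ℓ=1 ⇒ convergent index 1
i=0: a=12 ⇒ p=12, q=1
i=1: a=24 ⇒ p=289, q=24
(x₁, y₁) = (289, 24);  289² − 145·24² = 1 ✓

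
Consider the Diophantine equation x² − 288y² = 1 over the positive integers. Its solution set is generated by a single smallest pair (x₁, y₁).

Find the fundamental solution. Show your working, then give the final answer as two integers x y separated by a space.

17 1

√288 → a₀=16, period (1,32); ℓ=2 even so k=1
k=0  a_k=16  p_k/q_k = 16/1
k=1  a_k=1  p_k/q_k = 17/1
fundamental: x₁=17, y₁=1  (since 289 − 288·1 = 1)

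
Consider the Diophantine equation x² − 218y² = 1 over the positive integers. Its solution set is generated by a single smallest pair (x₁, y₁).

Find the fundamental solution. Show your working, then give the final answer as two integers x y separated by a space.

√218 → a₀=14, period (1,3,3,1,28); ℓ=5 odd so k=9
step 0: (14, 1)  from 14·(1,0) + (0,1)
step 1: (15, 1)  from 1·(14,1) + (1,0)
step 2: (59, 4)  from 3·(15,1) + (14,1)
step 3: (192, 13)  from 3·(59,4) + (15,1)
step 4: (251, 17)  from 1·(192,13) + (59,4)
step 5: (7220, 489)  from 28·(251,17) + (192,13)
…
step 8: (96370, 6527)  from 3·(29633,2007) + (7471,506)
step 9: (126003, 8534)  from 1·(96370,6527) + (29633,2007)
(x₁, y₁) = (126003, 8534);  126003² − 218·8534² = 1 ✓

126003 8534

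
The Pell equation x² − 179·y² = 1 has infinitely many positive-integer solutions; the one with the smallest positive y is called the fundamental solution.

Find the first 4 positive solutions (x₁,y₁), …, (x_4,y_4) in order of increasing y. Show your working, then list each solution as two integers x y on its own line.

√179 = [13; 2,1,1,1,3,…,1,2,26, …], period ℓ=14 (even) → k=13
a_0=13:  p_0=13·1+0=13,  q_0=13·0+1=1
a_1=2:  p_1=2·13+1=27,  q_1=2·1+0=2
…
a_3=1:  p_3=1·40+27=67,  q_3=1·3+2=5
…
a_7=13:  p_7=13·2047+388=26999,  q_7=13·153+29=2018
…
a_10=1:  p_10=1·438125+137042=575167,  q_10=1·32747+10243=42990
…
a_12=1:  p_12=1·1013292+575167=1588459,  q_12=1·75737+42990=118727
a_13=2:  p_13=2·1588459+1013292=4190210,  q_13=2·118727+75737=313191
fundamental: x₁=4190210, y₁=313191  (since 17557859844100 − 179·98088602481 = 1)
k=2:  x_2 = 4190210·4190210+179·313191·313191 = 35115719688199,  y_2 = 4190210·313191+313191·4190210 = 2624672120220
k=3:  x_3 = 4190210·35115719688199+179·313191·2624672120220 = 294284479589372473370,  y_3 = 4190210·2624672120220+313191·35115719688199 = 21995854729733779209
k=4:  x_4 = 4190210·294284479589372473370+179·313191·21995854729733779209 = 2466227538440333747559727201,  y_4 = 4190210·21995854729733779209+313191·294284479589372473370 = 184334500894152933286567560

4190210 313191
35115719688199 2624672120220
294284479589372473370 21995854729733779209
2466227538440333747559727201 184334500894152933286567560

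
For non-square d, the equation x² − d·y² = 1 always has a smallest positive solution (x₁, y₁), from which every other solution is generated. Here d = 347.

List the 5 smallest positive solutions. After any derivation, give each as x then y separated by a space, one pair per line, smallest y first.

√347 → a₀=18, period (1,1,1,2,4,…,1,1,36); ℓ=14 even so k=13
step 0: (18, 1)  from 18·(1,0) + (0,1)
step 1: (19, 1)  from 1·(18,1) + (1,0)
…
step 4: (149, 8)  from 2·(56,3) + (37,2)
step 5: (652, 35)  from 4·(149,8) + (56,3)
step 6: (801, 43)  from 1·(652,35) + (149,8)
step 7: (14269, 766)  from 17·(801,43) + (652,35)
…
step 9: (74549, 4002)  from 4·(15070,809) + (14269,766)
…
step 11: (238717, 12815)  from 1·(164168,8813) + (74549,4002)
step 12: (402885, 21628)  from 1·(238717,12815) + (164168,8813)
step 13: (641602, 34443)  from 1·(402885,21628) + (238717,12815)
(x₁, y₁) = (641602, 34443);  641602² − 347·34443² = 1 ✓
k=2:  x_2 = 641602·641602+347·34443·34443 = 823306252807,  y_2 = 641602·34443+34443·641602 = 44197395372
k=3:  x_3 = 641602·823306252807+347·34443·44197395372 = 1056469876826312026,  y_3 = 641602·44197395372+34443·823306252807 = 56714274530897445
k=4:  x_4 = 641602·1056469876826312026+347·34443·56714274530897445 = 1355666371822207590758497,  y_4 = 641602·56714274530897445+34443·1056469876826312026 = 72775983935101527618408
k=5:  x_5 = 641602·1355666371822207590758497+347·34443·72775983935101527618408 = 1739596510986687599414840072362,  y_5 = 641602·72775983935101527618408+34443·1355666371822207590758497 = 93386433689401306371520721787

641602 34443
823306252807 44197395372
1056469876826312026 56714274530897445
1355666371822207590758497 72775983935101527618408
1739596510986687599414840072362 93386433689401306371520721787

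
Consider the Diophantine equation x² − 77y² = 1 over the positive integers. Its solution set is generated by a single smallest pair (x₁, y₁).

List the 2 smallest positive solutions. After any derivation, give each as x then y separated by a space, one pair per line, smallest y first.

351 40
246401 28080

d=77: √d = [8; 1,3,2,3,1,16] (ℓ=6, even), read p_5/q_5
i=0: a=8 ⇒ p=8, q=1
…
i=4: a=3 ⇒ p=272, q=31
i=5: a=1 ⇒ p=351, q=40
fundamental: x₁=351, y₁=40  (since 123201 − 77·1600 = 1)
(351+40√77)^2 = 246401 + 28080√77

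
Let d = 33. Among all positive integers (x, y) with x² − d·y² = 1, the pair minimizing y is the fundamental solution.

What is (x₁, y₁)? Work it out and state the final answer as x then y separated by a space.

23 4

√33 → a₀=5, period (1,2,1,10); ℓ=4 even so k=3
i=0: a=5 ⇒ p=5, q=1
…
i=2: a=2 ⇒ p=17, q=3
i=3: a=1 ⇒ p=23, q=4
→ (23, 4).  Check: 23²=529, 33·4²=528, difference 1.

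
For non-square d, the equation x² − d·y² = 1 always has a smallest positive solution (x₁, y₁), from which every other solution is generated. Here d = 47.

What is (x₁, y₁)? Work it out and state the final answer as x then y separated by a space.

48 7

d=47: √d = [6; 1,5,1,12] (ℓ=4, even), read p_3/q_3
i=0: a=6 ⇒ p=6, q=1
i=1: a=1 ⇒ p=7, q=1
i=2: a=5 ⇒ p=41, q=6
i=3: a=1 ⇒ p=48, q=7
fundamental: x₁=48, y₁=7  (since 2304 − 47·49 = 1)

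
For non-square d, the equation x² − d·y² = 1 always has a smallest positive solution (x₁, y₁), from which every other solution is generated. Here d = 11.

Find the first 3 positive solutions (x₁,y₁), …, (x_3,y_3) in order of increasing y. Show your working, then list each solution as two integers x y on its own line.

√11 = [3; 3,6, …], period ℓ=2 (even) → k=1
k=0  a_k=3  p_k/q_k = 3/1
k=1  a_k=3  p_k/q_k = 10/3
fundamental: x₁=10, y₁=3  (since 100 − 11·9 = 1)
(x_2, y_2) = (10·10 + 11·3·3, 10·3 + 3·10) = (199, 60)
(x_3, y_3) = (10·199 + 11·3·60, 10·60 + 3·199) = (3970, 1197)

10 3
199 60
3970 1197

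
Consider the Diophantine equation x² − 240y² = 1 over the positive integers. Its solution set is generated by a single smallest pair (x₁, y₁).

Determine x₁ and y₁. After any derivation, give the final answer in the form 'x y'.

√240 = [15; 2,30, …], period ℓ=2 (even) → k=1
i=0: a=15 ⇒ p=15, q=1
i=1: a=2 ⇒ p=31, q=2
→ (31, 2).  Check: 31²=961, 240·2²=960, difference 1.

31 2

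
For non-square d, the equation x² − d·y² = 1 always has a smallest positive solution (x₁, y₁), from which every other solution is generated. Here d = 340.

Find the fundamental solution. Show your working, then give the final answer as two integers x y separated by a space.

√340 → a₀=18, period (2,3,1,1,1,…,3,2,36); ℓ=14 even so k=13
step 0: (18, 1)  from 18·(1,0) + (0,1)
step 1: (37, 2)  from 2·(18,1) + (1,0)
step 2: (129, 7)  from 3·(37,2) + (18,1)
step 3: (166, 9)  from 1·(129,7) + (37,2)
step 4: (295, 16)  from 1·(166,9) + (129,7)
step 5: (461, 25)  from 1·(295,16) + (166,9)
step 6: (756, 41)  from 1·(461,25) + (295,16)
step 7: (6509, 353)  from 8·(756,41) + (461,25)
step 8: (7265, 394)  from 1·(6509,353) + (756,41)
step 9: (13774, 747)  from 1·(7265,394) + (6509,353)
step 10: (21039, 1141)  from 1·(13774,747) + (7265,394)
step 11: (34813, 1888)  from 1·(21039,1141) + (13774,747)
step 12: (125478, 6805)  from 3·(34813,1888) + (21039,1141)
step 13: (285769, 15498)  from 2·(125478,6805) + (34813,1888)
fundamental: x₁=285769, y₁=15498  (since 81663921361 − 340·240188004 = 1)

285769 15498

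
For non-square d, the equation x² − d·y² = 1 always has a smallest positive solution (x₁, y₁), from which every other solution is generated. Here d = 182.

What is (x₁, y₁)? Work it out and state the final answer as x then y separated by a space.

27 2

√182 = [13; 2,26, …], period ℓ=2 (even) → k=1
step 0: (13, 1)  from 13·(1,0) + (0,1)
step 1: (27, 2)  from 2·(13,1) + (1,0)
(x₁, y₁) = (27, 2);  27² − 182·2² = 1 ✓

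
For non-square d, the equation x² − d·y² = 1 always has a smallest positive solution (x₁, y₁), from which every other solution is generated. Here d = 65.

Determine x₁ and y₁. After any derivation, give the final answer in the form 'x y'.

129 16

d=65: √d = [8; 16] (ℓ=1, odd), read p_1/q_1
step 0: (8, 1)  from 8·(1,0) + (0,1)
step 1: (129, 16)  from 16·(8,1) + (1,0)
(x₁, y₁) = (129, 16);  129² − 65·16² = 1 ✓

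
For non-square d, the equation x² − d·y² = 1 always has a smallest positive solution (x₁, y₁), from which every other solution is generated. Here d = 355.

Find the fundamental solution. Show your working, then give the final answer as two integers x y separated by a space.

954809 50676

√355 = [18; 1,5,3,3,1,6,1,3,3,5,1,36, …], period ℓ=12 (even) → k=11
i=0: a=18 ⇒ p=18, q=1
…
i=2: a=5 ⇒ p=113, q=6
…
i=6: a=6 ⇒ p=10457, q=555
…
i=8: a=3 ⇒ p=46463, q=2466
…
i=10: a=5 ⇒ p=803418, q=42641
i=11: a=1 ⇒ p=954809, q=50676
(x₁, y₁) = (954809, 50676);  954809² − 355·50676² = 1 ✓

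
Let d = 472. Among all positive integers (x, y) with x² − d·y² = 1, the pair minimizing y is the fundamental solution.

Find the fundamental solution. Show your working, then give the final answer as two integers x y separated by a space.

306917 14127

[21; 1,2,1,1,1,…,2,1,42] for √472; ℓ=14 ⇒ convergent index 13
k=0  a_k=21  p_k/q_k = 21/1
k=1  a_k=1  p_k/q_k = 22/1
k=2  a_k=2  p_k/q_k = 65/3
k=3  a_k=1  p_k/q_k = 87/4
…
k=5  a_k=1  p_k/q_k = 239/11
k=6  a_k=4  p_k/q_k = 1108/51
…
k=8  a_k=4  p_k/q_k = 24224/1115
k=9  a_k=1  p_k/q_k = 30003/1381
…
k=12  a_k=2  p_k/q_k = 222687/10250
k=13  a_k=1  p_k/q_k = 306917/14127
→ (306917, 14127).  Check: 306917²=94198044889, 472·14127²=94198044888, difference 1.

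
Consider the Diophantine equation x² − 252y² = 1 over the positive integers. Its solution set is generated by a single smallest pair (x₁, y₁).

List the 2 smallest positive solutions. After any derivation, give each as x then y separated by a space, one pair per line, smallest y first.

√252 → a₀=15, period (1,6,1,30); ℓ=4 even so k=3
a_0=15:  p_0=15·1+0=15,  q_0=15·0+1=1
a_1=1:  p_1=1·15+1=16,  q_1=1·1+0=1
a_2=6:  p_2=6·16+15=111,  q_2=6·1+1=7
a_3=1:  p_3=1·111+16=127,  q_3=1·7+1=8
fundamental: x₁=127, y₁=8  (since 16129 − 252·64 = 1)
(127+8√252)^2 = 32257 + 2032√252

127 8
32257 2032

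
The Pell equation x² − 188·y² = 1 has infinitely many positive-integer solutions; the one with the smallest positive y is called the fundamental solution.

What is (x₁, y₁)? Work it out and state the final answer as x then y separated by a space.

d=188: √d = [13; 1,2,2,6,2,2,1,26] (ℓ=8, even), read p_7/q_7
i=0: a=13 ⇒ p=13, q=1
i=1: a=1 ⇒ p=14, q=1
i=2: a=2 ⇒ p=41, q=3
…
i=4: a=6 ⇒ p=617, q=45
…
i=6: a=2 ⇒ p=3277, q=239
i=7: a=1 ⇒ p=4607, q=336
fundamental: x₁=4607, y₁=336  (since 21224449 − 188·112896 = 1)

4607 336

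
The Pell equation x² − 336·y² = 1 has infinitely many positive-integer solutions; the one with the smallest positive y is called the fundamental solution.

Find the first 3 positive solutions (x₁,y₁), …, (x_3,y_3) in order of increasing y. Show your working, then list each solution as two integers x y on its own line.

55 3
6049 330
665335 36297

d=336: √d = [18; 3,36] (ℓ=2, even), read p_1/q_1
i=0: a=18 ⇒ p=18, q=1
i=1: a=3 ⇒ p=55, q=3
(x₁, y₁) = (55, 3);  55² − 336·3² = 1 ✓
n=2: (55,3)∘(55,3) = (55·55+336·3·3, 55·3+3·55) = (6049,330)
n=3: (6049,330)∘(55,3) = (55·6049+336·3·330, 55·330+3·6049) = (665335,36297)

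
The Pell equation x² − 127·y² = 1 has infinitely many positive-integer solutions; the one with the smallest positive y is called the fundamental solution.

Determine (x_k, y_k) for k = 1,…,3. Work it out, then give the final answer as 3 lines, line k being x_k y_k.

4730624 419775
44757606858751 3971595379200
423462818377139450624 37576248838264821825

√127 = [11; 3,1,2,2,7,11,7,2,2,1,3,22, …], period ℓ=12 (even) → k=11
a_0=11:  p_0=11·1+0=11,  q_0=11·0+1=1
a_1=3:  p_1=3·11+1=34,  q_1=3·1+0=3
…
a_3=2:  p_3=2·45+34=124,  q_3=2·4+3=11
…
a_5=7:  p_5=7·293+124=2175,  q_5=7·26+11=193
a_6=11:  p_6=11·2175+293=24218,  q_6=11·193+26=2149
a_7=7:  p_7=7·24218+2175=171701,  q_7=7·2149+193=15236
…
a_10=1:  p_10=1·906941+367620=1274561,  q_10=1·80478+32621=113099
a_11=3:  p_11=3·1274561+906941=4730624,  q_11=3·113099+80478=419775
(x₁, y₁) = (4730624, 419775);  4730624² − 127·419775² = 1 ✓
n=2: (4730624,419775)∘(4730624,419775) = (4730624·4730624+127·419775·419775, 4730624·419775+419775·4730624) = (44757606858751,3971595379200)
n=3: (44757606858751,3971595379200)∘(4730624,419775) = (4730624·44757606858751+127·419775·3971595379200, 4730624·3971595379200+419775·44757606858751) = (423462818377139450624,37576248838264821825)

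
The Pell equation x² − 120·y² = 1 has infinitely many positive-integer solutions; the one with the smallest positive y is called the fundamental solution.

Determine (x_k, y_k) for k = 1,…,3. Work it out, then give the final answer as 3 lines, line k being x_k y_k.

11 1
241 22
5291 483

√120 → a₀=10, period (1,20); ℓ=2 even so k=1
k=0  a_k=10  p_k/q_k = 10/1
k=1  a_k=1  p_k/q_k = 11/1
→ (11, 1).  Check: 11²=121, 120·1²=120, difference 1.
k=2:  x_2 = 11·11+120·1·1 = 241,  y_2 = 11·1+1·11 = 22
k=3:  x_3 = 11·241+120·1·22 = 5291,  y_3 = 11·22+1·241 = 483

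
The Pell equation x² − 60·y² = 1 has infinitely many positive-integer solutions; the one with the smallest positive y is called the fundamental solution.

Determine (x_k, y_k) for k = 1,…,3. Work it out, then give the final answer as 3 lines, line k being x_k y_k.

31 4
1921 248
119071 15372

√60 = [7; 1,2,1,14, …], period ℓ=4 (even) → k=3
step 0: (7, 1)  from 7·(1,0) + (0,1)
step 1: (8, 1)  from 1·(7,1) + (1,0)
step 2: (23, 3)  from 2·(8,1) + (7,1)
step 3: (31, 4)  from 1·(23,3) + (8,1)
(x₁, y₁) = (31, 4);  31² − 60·4² = 1 ✓
(31+4√60)^2 = 1921 + 248√60
(31+4√60)^3 = 119071 + 15372√60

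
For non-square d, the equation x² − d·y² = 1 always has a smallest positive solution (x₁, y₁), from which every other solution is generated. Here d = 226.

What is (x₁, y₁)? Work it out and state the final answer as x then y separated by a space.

√226 → a₀=15, period (30); ℓ=1 odd so k=1
i=0: a=15 ⇒ p=15, q=1
i=1: a=30 ⇒ p=451, q=30
fundamental: x₁=451, y₁=30  (since 203401 − 226·900 = 1)

451 30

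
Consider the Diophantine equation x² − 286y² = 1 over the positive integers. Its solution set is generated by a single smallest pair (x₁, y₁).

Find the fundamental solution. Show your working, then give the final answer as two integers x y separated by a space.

561835 33222

[16; 1,10,3,3,2,3,3,10,1,32] for √286; ℓ=10 ⇒ convergent index 9
a_0=16:  p_0=16·1+0=16,  q_0=16·0+1=1
a_1=1:  p_1=1·16+1=17,  q_1=1·1+0=1
a_2=10:  p_2=10·17+16=186,  q_2=10·1+1=11
a_3=3:  p_3=3·186+17=575,  q_3=3·11+1=34
a_4=3:  p_4=3·575+186=1911,  q_4=3·34+11=113
a_5=2:  p_5=2·1911+575=4397,  q_5=2·113+34=260
a_6=3:  p_6=3·4397+1911=15102,  q_6=3·260+113=893
…
a_8=10:  p_8=10·49703+15102=512132,  q_8=10·2939+893=30283
a_9=1:  p_9=1·512132+49703=561835,  q_9=1·30283+2939=33222
→ (561835, 33222).  Check: 561835²=315658567225, 286·33222²=315658567224, difference 1.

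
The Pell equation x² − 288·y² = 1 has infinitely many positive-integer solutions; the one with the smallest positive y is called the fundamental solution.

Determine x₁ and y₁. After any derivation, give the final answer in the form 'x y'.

17 1

√288 = [16; 1,32, …], period ℓ=2 (even) → k=1
k=0  a_k=16  p_k/q_k = 16/1
k=1  a_k=1  p_k/q_k = 17/1
(x₁, y₁) = (17, 1);  17² − 288·1² = 1 ✓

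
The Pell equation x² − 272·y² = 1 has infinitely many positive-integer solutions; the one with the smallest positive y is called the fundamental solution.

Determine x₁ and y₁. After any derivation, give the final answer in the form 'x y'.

√272 = [16; 2,32, …], period ℓ=2 (even) → k=1
a_0=16:  p_0=16·1+0=16,  q_0=16·0+1=1
a_1=2:  p_1=2·16+1=33,  q_1=2·1+0=2
fundamental: x₁=33, y₁=2  (since 1089 − 272·4 = 1)

33 2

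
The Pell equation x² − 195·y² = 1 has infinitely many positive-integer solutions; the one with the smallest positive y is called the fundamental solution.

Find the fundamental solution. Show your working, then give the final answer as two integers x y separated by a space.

[13; 1,26] for √195; ℓ=2 ⇒ convergent index 1
k=0  a_k=13  p_k/q_k = 13/1
k=1  a_k=1  p_k/q_k = 14/1
fundamental: x₁=14, y₁=1  (since 196 − 195·1 = 1)

14 1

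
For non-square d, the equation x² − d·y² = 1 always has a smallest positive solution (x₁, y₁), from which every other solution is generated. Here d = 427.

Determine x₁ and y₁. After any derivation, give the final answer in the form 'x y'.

√427 → a₀=20, period (1,1,1,40); ℓ=4 even so k=3
i=0: a=20 ⇒ p=20, q=1
…
i=2: a=1 ⇒ p=41, q=2
i=3: a=1 ⇒ p=62, q=3
(x₁, y₁) = (62, 3);  62² − 427·3² = 1 ✓

62 3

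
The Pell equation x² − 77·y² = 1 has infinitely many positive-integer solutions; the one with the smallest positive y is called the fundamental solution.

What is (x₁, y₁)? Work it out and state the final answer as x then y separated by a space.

351 40

√77 = [8; 1,3,2,3,1,16, …], period ℓ=6 (even) → k=5
k=0  a_k=8  p_k/q_k = 8/1
…
k=2  a_k=3  p_k/q_k = 35/4
k=3  a_k=2  p_k/q_k = 79/9
k=4  a_k=3  p_k/q_k = 272/31
k=5  a_k=1  p_k/q_k = 351/40
fundamental: x₁=351, y₁=40  (since 123201 − 77·1600 = 1)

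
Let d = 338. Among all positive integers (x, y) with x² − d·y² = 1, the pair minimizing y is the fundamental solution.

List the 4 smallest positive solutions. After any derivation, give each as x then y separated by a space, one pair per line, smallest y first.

[18; 2,1,1,2,36] for √338; ℓ=5 ⇒ convergent index 9
a_0=18:  p_0=18·1+0=18,  q_0=18·0+1=1
…
a_2=1:  p_2=1·37+18=55,  q_2=1·2+1=3
a_3=1:  p_3=1·55+37=92,  q_3=1·3+2=5
a_4=2:  p_4=2·92+55=239,  q_4=2·5+3=13
…
a_6=2:  p_6=2·8696+239=17631,  q_6=2·473+13=959
a_7=1:  p_7=1·17631+8696=26327,  q_7=1·959+473=1432
a_8=1:  p_8=1·26327+17631=43958,  q_8=1·1432+959=2391
a_9=2:  p_9=2·43958+26327=114243,  q_9=2·2391+1432=6214
(x₁, y₁) = (114243, 6214);  114243² − 338·6214² = 1 ✓
n=2: (114243,6214)∘(114243,6214) = (114243·114243+338·6214·6214, 114243·6214+6214·114243) = (26102926097,1419812004)
n=3: (26102926097,1419812004)∘(114243,6214) = (114243·26102926097+338·6214·1419812004, 114243·1419812004+6214·26102926097) = (5964153172084899,324407165539730)
n=4: (5964153172084899,324407165539730)∘(114243,6214) = (114243·5964153172084899+338·6214·324407165539730, 114243·324407165539730+6214·5964153172084899) = (1362725501650887306817,74122495624090936776)

114243 6214
26102926097 1419812004
5964153172084899 324407165539730
1362725501650887306817 74122495624090936776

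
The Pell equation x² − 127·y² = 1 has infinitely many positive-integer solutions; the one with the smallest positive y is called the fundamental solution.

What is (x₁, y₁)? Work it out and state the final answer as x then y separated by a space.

4730624 419775

d=127: √d = [11; 3,1,2,2,7,11,7,2,2,1,3,22] (ℓ=12, even), read p_11/q_11
i=0: a=11 ⇒ p=11, q=1
…
i=8: a=2 ⇒ p=367620, q=32621
i=9: a=2 ⇒ p=906941, q=80478
i=10: a=1 ⇒ p=1274561, q=113099
i=11: a=3 ⇒ p=4730624, q=419775
→ (4730624, 419775).  Check: 4730624²=22378803429376, 127·419775²=22378803429375, difference 1.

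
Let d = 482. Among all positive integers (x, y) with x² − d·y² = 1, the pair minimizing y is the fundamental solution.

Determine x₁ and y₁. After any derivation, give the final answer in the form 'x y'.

483 22

d=482: √d = [21; 1,20,1,42] (ℓ=4, even), read p_3/q_3
step 0: (21, 1)  from 21·(1,0) + (0,1)
…
step 2: (461, 21)  from 20·(22,1) + (21,1)
step 3: (483, 22)  from 1·(461,21) + (22,1)
→ (483, 22).  Check: 483²=233289, 482·22²=233288, difference 1.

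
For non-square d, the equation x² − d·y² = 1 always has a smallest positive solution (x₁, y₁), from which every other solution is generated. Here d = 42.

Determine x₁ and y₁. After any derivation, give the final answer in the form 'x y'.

13 2

[6; 2,12] for √42; ℓ=2 ⇒ convergent index 1
a_0=6:  p_0=6·1+0=6,  q_0=6·0+1=1
a_1=2:  p_1=2·6+1=13,  q_1=2·1+0=2
fundamental: x₁=13, y₁=2  (since 169 − 42·4 = 1)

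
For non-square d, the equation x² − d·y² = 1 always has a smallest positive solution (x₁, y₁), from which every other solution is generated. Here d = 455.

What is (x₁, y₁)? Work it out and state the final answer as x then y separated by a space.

64 3

√455 = [21; 3,42, …], period ℓ=2 (even) → k=1
k=0  a_k=21  p_k/q_k = 21/1
k=1  a_k=3  p_k/q_k = 64/3
→ (64, 3).  Check: 64²=4096, 455·3²=4095, difference 1.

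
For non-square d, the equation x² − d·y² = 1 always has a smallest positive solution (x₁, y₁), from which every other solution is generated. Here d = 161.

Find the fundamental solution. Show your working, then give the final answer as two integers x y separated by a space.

√161 → a₀=12, period (1,2,4,1,2,1,4,2,1,24); ℓ=10 even so k=9
i=0: a=12 ⇒ p=12, q=1
i=1: a=1 ⇒ p=13, q=1
i=2: a=2 ⇒ p=38, q=3
i=3: a=4 ⇒ p=165, q=13
i=4: a=1 ⇒ p=203, q=16
i=5: a=2 ⇒ p=571, q=45
i=6: a=1 ⇒ p=774, q=61
…
i=8: a=2 ⇒ p=8108, q=639
i=9: a=1 ⇒ p=11775, q=928
(x₁, y₁) = (11775, 928);  11775² − 161·928² = 1 ✓

11775 928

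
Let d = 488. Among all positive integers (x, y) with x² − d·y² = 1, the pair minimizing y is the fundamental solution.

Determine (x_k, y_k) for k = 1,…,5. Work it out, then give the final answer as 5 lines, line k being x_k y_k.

d=488: √d = [22; 11,44] (ℓ=2, even), read p_1/q_1
k=0  a_k=22  p_k/q_k = 22/1
k=1  a_k=11  p_k/q_k = 243/11
fundamental: x₁=243, y₁=11  (since 59049 − 488·121 = 1)
(243+11√488)^2 = 118097 + 5346√488
(243+11√488)^3 = 57394899 + 2598145√488
(243+11√488)^4 = 27893802817 + 1262693124√488
(243+11√488)^5 = 13556330774163 + 613666260119√488

243 11
118097 5346
57394899 2598145
27893802817 1262693124
13556330774163 613666260119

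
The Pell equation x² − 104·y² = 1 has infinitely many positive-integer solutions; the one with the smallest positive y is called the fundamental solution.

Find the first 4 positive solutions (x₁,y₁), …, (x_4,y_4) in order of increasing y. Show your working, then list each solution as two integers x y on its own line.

51 5
5201 510
530451 52015
54100801 5305020

√104 → a₀=10, period (5,20); ℓ=2 even so k=1
k=0  a_k=10  p_k/q_k = 10/1
k=1  a_k=5  p_k/q_k = 51/5
→ (51, 5).  Check: 51²=2601, 104·5²=2600, difference 1.
(x_2, y_2) = (51·51 + 104·5·5, 51·5 + 5·51) = (5201, 510)
(x_3, y_3) = (51·5201 + 104·5·510, 51·510 + 5·5201) = (530451, 52015)
(x_4, y_4) = (51·530451 + 104·5·52015, 51·52015 + 5·530451) = (54100801, 5305020)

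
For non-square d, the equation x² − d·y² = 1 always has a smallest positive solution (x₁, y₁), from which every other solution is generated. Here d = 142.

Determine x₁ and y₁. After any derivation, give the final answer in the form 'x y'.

√142 = [11; 1,10,1,22, …], period ℓ=4 (even) → k=3
step 0: (11, 1)  from 11·(1,0) + (0,1)
…
step 2: (131, 11)  from 10·(12,1) + (11,1)
step 3: (143, 12)  from 1·(131,11) + (12,1)
fundamental: x₁=143, y₁=12  (since 20449 − 142·144 = 1)

143 12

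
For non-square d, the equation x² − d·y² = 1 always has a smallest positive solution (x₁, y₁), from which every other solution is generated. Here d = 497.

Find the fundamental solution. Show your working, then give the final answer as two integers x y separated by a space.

1201887 53912

√497 = [22; 3,2,2,5,6,5,2,2,3,44, …], period ℓ=10 (even) → k=9
a_0=22:  p_0=22·1+0=22,  q_0=22·0+1=1
a_1=3:  p_1=3·22+1=67,  q_1=3·1+0=3
…
a_3=2:  p_3=2·156+67=379,  q_3=2·7+3=17
…
a_6=5:  p_6=5·12685+2051=65476,  q_6=5·569+92=2937
a_7=2:  p_7=2·65476+12685=143637,  q_7=2·2937+569=6443
a_8=2:  p_8=2·143637+65476=352750,  q_8=2·6443+2937=15823
a_9=3:  p_9=3·352750+143637=1201887,  q_9=3·15823+6443=53912
→ (1201887, 53912).  Check: 1201887²=1444532360769, 497·53912²=1444532360768, difference 1.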